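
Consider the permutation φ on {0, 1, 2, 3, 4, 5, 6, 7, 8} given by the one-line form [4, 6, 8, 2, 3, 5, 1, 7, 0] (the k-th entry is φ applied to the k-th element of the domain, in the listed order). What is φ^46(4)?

Tracing 4 → 3 → … returns to 4 after 5 steps, so 4 lies in a 5-cycle (0, 4, 3, 2, 8).
Powers repeat with period 5 on this cycle, and 46 mod 5 = 1, so φ^46(4) = φ^1(4).
Stepping 1 place around the cycle: 4 → 3.

3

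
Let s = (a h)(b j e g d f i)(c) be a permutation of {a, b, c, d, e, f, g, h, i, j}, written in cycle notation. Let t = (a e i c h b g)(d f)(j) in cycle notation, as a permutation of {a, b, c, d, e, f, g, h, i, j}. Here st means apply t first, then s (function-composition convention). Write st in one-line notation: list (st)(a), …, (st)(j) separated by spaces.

(st)(x) = s(t(x)). Computing each image: s(t(a)) = s(e) = g, s(t(b)) = s(g) = d, s(t(c)) = s(h) = a, s(t(d)) = s(f) = i, s(t(e)) = s(i) = b, s(t(f)) = s(d) = f, s(t(g)) = s(a) = h, s(t(h)) = s(b) = j, s(t(i)) = s(c) = c, s(t(j)) = s(j) = e.
Hence st = [g d a i b f h j c e].

g d a i b f h j c e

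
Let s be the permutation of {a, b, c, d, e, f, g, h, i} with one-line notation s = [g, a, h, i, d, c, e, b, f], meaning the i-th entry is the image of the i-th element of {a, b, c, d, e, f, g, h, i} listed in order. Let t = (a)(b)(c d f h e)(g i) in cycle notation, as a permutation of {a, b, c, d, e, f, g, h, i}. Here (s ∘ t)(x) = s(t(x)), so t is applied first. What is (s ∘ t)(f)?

b

t(f) = h, then s(h) = b; composing gives (s ∘ t)(f) = b.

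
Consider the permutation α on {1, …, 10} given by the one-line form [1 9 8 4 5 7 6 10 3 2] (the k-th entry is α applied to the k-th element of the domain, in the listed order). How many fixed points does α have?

3

The fixed points (elements with α(x) = x) are {1, 4, 5}, so there are 3.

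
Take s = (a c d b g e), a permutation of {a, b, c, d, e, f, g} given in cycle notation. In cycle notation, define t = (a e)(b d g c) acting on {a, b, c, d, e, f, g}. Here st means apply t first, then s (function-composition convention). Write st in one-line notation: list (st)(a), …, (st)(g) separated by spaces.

a b g e c f d

For each element, apply t then s: a → e → a; b → d → b; c → b → g; d → g → e; e → a → c; f → f → f; g → c → d.
So st in one-line form is a b g e c f d.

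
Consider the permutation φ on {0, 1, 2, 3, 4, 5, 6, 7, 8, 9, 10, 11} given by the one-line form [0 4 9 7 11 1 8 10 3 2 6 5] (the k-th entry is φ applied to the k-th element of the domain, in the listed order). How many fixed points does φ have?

1

The fixed points (elements with φ(x) = x) are {0}, so there is 1.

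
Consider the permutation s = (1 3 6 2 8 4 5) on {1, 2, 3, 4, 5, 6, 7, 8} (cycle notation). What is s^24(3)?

3 lies in the 7-cycle (1 3 6 2 8 4 5).
On a 7-cycle, s^7 is the identity, so s^24 = s^3 there (24 ≡ 3 mod 7).
Advancing 3 steps from 3: 3 → 6 → 2 → 8.

8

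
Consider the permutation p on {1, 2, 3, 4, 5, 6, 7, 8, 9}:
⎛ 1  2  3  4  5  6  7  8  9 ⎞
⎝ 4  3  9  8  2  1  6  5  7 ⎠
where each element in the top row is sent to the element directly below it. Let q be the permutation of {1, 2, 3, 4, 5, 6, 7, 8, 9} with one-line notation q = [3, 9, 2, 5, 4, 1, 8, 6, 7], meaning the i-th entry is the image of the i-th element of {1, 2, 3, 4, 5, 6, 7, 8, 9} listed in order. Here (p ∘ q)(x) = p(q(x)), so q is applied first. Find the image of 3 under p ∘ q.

(p ∘ q)(3) = p(q(3)). q(3) = 2, then p(2) = 3. So (p ∘ q)(3) = 3.

3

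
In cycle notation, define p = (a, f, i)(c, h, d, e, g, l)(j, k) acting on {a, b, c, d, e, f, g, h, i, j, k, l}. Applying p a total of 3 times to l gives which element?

l lies in the 6-cycle (c, h, d, e, g, l).
Advancing 3 steps from l: l → c → h → d.

d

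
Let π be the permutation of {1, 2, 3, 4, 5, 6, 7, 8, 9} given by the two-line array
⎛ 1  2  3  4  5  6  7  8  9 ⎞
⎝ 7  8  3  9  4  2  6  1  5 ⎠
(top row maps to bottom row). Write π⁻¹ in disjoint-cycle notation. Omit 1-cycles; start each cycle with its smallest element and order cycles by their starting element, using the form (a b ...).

(1 8 2 6 7)(4 5 9)

First write π in disjoint cycles: (1 7 6 2 8)(4 9 5).
Reversing each cycle (and rotating so the smallest element leads) gives π⁻¹ = (1 8 2 6 7)(4 5 9).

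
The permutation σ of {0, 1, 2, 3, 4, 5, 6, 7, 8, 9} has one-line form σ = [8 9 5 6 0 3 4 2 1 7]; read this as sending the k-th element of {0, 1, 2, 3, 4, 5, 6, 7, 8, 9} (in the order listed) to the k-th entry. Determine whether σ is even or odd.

odd

In disjoint-cycle form the cycle lengths are 10.
A cycle is odd iff its length is even; σ has 1 even-length cycle, so sgn(σ) = (−1)^1 and σ is odd.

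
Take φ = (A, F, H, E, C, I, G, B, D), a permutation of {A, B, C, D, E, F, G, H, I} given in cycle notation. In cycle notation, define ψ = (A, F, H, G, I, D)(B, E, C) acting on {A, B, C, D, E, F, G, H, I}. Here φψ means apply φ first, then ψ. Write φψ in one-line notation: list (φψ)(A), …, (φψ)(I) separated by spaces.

Chase each element through φ then ψ: A → F → H; B → D → A; C → I → D; D → A → F; E → C → B; F → H → G; G → B → E; H → E → C; I → G → I.
So φψ in one-line form is H A D F B G E C I.

H A D F B G E C I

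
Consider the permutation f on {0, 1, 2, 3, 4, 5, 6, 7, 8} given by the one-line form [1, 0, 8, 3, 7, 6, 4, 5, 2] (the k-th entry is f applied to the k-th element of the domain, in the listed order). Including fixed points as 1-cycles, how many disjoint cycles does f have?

The cycle decomposition is (0 1)(2 8)(3)(4 7 5 6), which has 4 cycles (counting 1-cycles).

4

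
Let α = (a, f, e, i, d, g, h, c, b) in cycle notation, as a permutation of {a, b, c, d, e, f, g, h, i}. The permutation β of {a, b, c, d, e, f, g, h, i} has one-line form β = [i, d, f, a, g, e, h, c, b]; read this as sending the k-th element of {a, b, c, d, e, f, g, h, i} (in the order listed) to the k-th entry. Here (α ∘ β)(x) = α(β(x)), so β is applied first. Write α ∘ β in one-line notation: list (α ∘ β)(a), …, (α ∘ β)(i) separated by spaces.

d g e f h i c b a

Chase each element through β then α: a → i → d; b → d → g; c → f → e; d → a → f; e → g → h; f → e → i; g → h → c; h → c → b; i → b → a.
Collecting the images, α ∘ β = [d g e f h i c b a].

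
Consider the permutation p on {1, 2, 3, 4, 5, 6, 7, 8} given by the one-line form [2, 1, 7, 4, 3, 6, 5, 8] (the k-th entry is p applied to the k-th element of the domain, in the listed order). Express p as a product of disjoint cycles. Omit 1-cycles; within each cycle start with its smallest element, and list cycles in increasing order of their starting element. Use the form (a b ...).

From 1: 1 → 2 → 1, closing the cycle (1 2).
Repeating from the next unused element and collecting all non-trivial cycles gives (1 2)(3 7 5).

(1 2)(3 7 5)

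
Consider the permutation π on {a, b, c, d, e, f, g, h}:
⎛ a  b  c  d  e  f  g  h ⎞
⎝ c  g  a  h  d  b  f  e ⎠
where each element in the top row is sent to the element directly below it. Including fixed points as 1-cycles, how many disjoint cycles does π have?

The cycle decomposition is (a c)(b g f)(d h e), which has 3 cycles (counting 1-cycles).

3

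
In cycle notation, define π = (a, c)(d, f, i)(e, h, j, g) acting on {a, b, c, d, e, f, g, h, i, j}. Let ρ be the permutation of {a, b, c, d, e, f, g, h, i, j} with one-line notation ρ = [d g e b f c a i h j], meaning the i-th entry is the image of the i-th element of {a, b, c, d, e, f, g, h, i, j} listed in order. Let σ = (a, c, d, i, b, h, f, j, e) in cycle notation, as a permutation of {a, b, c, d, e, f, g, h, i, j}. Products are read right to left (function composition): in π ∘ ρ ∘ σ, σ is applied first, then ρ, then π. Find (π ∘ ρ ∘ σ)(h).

(π ∘ ρ ∘ σ)(h) = π(ρ(σ(h))). σ(h) = f, then ρ(f) = c, then π(c) = a, so the result is a.

a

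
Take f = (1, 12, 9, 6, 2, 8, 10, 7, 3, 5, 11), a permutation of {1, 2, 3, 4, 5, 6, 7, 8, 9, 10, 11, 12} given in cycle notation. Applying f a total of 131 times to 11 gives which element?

5

11 lies in the 11-cycle (1, 12, 9, 6, 2, 8, 10, 7, 3, 5, 11).
On an 11-cycle, f^11 is the identity, so f^131 = f^10 there (131 ≡ 10 mod 11).
Advancing 10 steps from 11: 11 → 1 → 12 → 9 → 6 → 2 → 8 → 10 → 7 → 3 → 5.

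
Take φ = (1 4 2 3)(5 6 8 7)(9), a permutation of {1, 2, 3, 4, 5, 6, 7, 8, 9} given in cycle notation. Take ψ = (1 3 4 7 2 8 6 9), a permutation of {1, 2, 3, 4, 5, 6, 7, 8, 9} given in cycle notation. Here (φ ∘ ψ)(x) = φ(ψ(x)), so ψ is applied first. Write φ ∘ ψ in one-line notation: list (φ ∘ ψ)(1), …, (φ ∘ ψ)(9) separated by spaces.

Chase each element through ψ then φ: 1 → 3 → 1; 2 → 8 → 7; 3 → 4 → 2; 4 → 7 → 5; 5 → 5 → 6; 6 → 9 → 9; 7 → 2 → 3; 8 → 6 → 8; 9 → 1 → 4.
Collecting the images, φ ∘ ψ = [1 7 2 5 6 9 3 8 4].

1 7 2 5 6 9 3 8 4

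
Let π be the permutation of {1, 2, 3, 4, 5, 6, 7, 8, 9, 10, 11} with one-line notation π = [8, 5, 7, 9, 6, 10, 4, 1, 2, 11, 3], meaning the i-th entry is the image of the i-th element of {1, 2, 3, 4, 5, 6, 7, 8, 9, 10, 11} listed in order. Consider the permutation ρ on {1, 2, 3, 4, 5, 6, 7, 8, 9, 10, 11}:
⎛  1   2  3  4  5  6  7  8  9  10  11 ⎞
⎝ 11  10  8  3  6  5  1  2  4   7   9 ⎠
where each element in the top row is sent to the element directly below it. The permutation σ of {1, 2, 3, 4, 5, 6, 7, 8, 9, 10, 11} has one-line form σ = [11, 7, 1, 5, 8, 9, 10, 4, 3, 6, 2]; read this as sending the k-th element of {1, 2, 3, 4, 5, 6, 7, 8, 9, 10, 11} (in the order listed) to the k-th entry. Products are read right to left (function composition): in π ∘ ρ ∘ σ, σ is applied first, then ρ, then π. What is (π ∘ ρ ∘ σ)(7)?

Apply the permutations in order: σ(7) = 10, then ρ(10) = 7, then π(7) = 4. So (π ∘ ρ ∘ σ)(7) = 4.

4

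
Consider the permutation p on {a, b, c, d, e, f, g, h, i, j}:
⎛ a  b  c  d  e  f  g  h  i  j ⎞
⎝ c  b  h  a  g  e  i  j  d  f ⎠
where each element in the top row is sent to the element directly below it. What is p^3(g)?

a

Tracing g → i → … returns to g after 9 steps, so g lies in a 9-cycle (a, c, h, j, f, e, g, i, d).
Stepping 3 places around the cycle: g → i → d → a.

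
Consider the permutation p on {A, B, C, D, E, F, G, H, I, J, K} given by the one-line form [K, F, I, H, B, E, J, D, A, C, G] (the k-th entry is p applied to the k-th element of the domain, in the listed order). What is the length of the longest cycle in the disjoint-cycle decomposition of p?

6

Decomposing into disjoint cycles gives (A, K, G, J, C, I)(B, F, E)(D, H); the longest has length 6.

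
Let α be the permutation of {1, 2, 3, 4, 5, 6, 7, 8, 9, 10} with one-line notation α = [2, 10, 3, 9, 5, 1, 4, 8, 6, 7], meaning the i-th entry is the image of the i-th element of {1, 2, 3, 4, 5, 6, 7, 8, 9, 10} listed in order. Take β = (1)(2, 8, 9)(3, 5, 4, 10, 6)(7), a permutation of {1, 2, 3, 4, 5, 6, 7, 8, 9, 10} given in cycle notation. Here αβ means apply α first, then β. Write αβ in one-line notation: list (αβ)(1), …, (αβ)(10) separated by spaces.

8 6 5 2 4 1 10 9 3 7

For each element, apply α then β: 1 → 2 → 8; 2 → 10 → 6; 3 → 3 → 5; 4 → 9 → 2; 5 → 5 → 4; 6 → 1 → 1; 7 → 4 → 10; 8 → 8 → 9; 9 → 6 → 3; 10 → 7 → 7.
So αβ in one-line form is 8 6 5 2 4 1 10 9 3 7.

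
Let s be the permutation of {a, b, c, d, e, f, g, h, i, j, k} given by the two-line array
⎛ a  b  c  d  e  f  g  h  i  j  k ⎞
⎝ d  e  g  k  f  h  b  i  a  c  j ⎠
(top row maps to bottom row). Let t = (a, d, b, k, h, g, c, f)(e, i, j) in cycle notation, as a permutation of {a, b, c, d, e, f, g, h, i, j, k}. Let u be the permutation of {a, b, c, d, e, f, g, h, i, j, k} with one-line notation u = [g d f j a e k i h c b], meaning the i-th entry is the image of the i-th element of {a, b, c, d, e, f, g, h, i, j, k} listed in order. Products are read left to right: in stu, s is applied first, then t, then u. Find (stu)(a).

d

Apply the permutations in order: s(a) = d, then t(d) = b, then u(b) = d. So (stu)(a) = d.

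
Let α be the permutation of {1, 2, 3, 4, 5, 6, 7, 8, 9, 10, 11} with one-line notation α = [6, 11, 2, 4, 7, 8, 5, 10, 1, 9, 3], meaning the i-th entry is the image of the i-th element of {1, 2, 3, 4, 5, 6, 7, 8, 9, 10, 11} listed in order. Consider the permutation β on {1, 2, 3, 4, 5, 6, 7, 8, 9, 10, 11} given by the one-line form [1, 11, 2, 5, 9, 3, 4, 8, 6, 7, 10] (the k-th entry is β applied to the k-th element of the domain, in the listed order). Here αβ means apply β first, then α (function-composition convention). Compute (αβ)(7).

First apply β: β(7) = 4, then α(4) = 4. Thus (αβ)(7) = 4.

4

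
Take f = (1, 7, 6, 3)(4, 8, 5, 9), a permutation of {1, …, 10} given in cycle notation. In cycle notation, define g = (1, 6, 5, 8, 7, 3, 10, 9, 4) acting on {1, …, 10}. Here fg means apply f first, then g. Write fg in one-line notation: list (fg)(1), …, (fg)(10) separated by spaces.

(fg)(x) = g(f(x)). Computing each image: g(f(1)) = g(7) = 3, g(f(2)) = g(2) = 2, g(f(3)) = g(1) = 6, g(f(4)) = g(8) = 7, g(f(5)) = g(9) = 4, g(f(6)) = g(3) = 10, g(f(7)) = g(6) = 5, g(f(8)) = g(5) = 8, g(f(9)) = g(4) = 1, g(f(10)) = g(10) = 9.
Hence fg = [3 2 6 7 4 10 5 8 1 9].

3 2 6 7 4 10 5 8 1 9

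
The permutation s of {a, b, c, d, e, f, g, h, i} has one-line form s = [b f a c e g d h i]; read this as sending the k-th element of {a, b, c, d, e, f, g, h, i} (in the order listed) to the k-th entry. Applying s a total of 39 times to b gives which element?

Tracing b → f → … returns to b after 6 steps, so b lies in a 6-cycle (a b f g d c).
Since the cycle has length 6, s^39 acts on it the same as s^3 (39 mod 6 = 3).
Advancing 3 steps from b: b → f → g → d.

d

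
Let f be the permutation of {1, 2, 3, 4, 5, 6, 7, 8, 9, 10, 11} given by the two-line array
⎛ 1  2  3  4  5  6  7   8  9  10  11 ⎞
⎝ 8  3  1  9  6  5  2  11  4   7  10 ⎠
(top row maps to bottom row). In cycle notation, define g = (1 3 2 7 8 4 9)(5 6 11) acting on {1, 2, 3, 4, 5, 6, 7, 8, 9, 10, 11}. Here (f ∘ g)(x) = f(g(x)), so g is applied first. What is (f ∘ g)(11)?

g(11) = 5, then f(5) = 6; composing gives (f ∘ g)(11) = 6.

6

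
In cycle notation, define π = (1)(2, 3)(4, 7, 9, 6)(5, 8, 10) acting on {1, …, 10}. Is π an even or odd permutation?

The cycle lengths are 4, 3, 2, 1.
A cycle is odd iff its length is even; π has 2 even-length cycles, so sgn(π) = (−1)^2 and π is even.

even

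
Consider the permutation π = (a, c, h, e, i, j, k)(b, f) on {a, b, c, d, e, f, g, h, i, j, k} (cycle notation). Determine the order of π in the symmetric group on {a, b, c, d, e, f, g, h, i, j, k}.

The cycle type of π is (7, 2, 1, 1).
Since disjoint cycles commute, ord(π) = lcm(7, 2) = 14.

14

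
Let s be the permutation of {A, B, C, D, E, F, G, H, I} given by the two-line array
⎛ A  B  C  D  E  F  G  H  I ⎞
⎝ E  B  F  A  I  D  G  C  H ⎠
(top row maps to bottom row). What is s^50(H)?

C

Tracing H → C → … returns to H after 7 steps, so H lies in a 7-cycle (A E I H C F D).
On a 7-cycle, s^7 is the identity, so s^50 = s^1 there (50 ≡ 1 mod 7).
Advancing 1 step from H: H → C.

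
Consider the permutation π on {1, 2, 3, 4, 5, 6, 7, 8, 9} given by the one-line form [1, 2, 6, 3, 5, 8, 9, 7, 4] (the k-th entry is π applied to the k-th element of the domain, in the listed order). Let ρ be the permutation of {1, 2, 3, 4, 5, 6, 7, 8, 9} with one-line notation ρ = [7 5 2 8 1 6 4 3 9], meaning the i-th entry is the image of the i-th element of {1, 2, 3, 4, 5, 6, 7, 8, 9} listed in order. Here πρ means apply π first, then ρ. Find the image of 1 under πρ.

7

π(1) = 1, then ρ(1) = 7; composing gives (πρ)(1) = 7.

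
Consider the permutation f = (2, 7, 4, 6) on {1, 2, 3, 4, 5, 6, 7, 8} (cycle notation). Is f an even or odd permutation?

The cycle lengths are 4, 1, 1, 1, 1.
A cycle of length ℓ contributes ℓ−1 transpositions, so f is a product of 3 transpositions — odd.

odd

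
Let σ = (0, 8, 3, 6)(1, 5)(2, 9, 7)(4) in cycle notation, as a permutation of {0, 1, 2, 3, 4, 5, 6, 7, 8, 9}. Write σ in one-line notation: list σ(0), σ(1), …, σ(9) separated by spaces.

8 5 9 6 4 1 0 2 3 7

Each element maps to the next entry in its cycle (wrapping to the front): 0→8, 1→5, 2→9, 3→6, 4→4, 5→1, 6→0, 7→2, 8→3, 9→7.
Listing these in domain order gives 8 5 9 6 4 1 0 2 3 7.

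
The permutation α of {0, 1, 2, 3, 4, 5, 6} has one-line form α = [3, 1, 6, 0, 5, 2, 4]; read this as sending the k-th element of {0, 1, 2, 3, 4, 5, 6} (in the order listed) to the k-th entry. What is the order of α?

The disjoint-cycle form of α has cycle lengths 4, 2, 1.
The order of α is the least common multiple of its cycle lengths: lcm(4, 2) = 4.

4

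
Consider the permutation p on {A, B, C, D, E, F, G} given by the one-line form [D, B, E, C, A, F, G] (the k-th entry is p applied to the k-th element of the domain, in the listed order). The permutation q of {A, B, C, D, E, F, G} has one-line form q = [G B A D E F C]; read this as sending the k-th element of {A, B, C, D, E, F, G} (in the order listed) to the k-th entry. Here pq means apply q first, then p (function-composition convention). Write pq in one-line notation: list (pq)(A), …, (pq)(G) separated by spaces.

G B D C A F E

(pq)(x) = p(q(x)). Computing each image: p(q(A)) = p(G) = G, p(q(B)) = p(B) = B, p(q(C)) = p(A) = D, p(q(D)) = p(D) = C, p(q(E)) = p(E) = A, p(q(F)) = p(F) = F, p(q(G)) = p(C) = E.
Hence pq = [G B D C A F E].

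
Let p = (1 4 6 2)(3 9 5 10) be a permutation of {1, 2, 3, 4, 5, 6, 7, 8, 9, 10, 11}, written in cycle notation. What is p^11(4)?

1

4 lies in the 4-cycle (1 4 6 2).
On a 4-cycle, p^4 is the identity, so p^11 = p^3 there (11 ≡ 3 mod 4).
Advancing 3 steps from 4: 4 → 6 → 2 → 1.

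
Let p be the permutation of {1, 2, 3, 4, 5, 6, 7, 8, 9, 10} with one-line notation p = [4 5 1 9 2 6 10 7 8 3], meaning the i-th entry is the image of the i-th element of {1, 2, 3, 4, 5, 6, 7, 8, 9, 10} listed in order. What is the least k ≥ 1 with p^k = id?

14

The disjoint-cycle form of p has cycle lengths 7, 2, 1.
The order is lcm(7, 2) = 14.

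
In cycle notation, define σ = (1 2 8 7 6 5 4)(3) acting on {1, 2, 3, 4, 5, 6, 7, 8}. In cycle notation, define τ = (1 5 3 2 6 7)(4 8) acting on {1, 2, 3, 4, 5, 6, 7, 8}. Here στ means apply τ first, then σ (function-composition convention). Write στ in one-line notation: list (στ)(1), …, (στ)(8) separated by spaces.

4 5 8 7 3 6 2 1

(στ)(x) = σ(τ(x)). Computing each image: σ(τ(1)) = σ(5) = 4, σ(τ(2)) = σ(6) = 5, σ(τ(3)) = σ(2) = 8, σ(τ(4)) = σ(8) = 7, σ(τ(5)) = σ(3) = 3, σ(τ(6)) = σ(7) = 6, σ(τ(7)) = σ(1) = 2, σ(τ(8)) = σ(4) = 1.
Hence στ = [4 5 8 7 3 6 2 1].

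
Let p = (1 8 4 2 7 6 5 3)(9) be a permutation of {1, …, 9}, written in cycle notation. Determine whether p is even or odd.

odd

The cycle lengths are 8, 1.
A cycle of length ℓ contributes ℓ−1 transpositions, so p is a product of 7 transpositions — odd.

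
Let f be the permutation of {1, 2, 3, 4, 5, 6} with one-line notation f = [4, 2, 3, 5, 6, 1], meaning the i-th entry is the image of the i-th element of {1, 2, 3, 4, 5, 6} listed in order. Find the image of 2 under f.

2 is element number 2 of the domain, and entry number 2 of the one-line form is 2, so f(2) = 2.

2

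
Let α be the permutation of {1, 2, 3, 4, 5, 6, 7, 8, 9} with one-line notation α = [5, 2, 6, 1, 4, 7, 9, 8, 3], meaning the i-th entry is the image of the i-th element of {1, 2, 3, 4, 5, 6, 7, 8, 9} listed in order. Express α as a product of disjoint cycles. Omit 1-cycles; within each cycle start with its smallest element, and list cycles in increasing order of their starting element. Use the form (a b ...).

(1 5 4)(3 6 7 9)

From 1: 1 → 5 → 4 → 1, closing the cycle (1 5 4).
Repeating from the next unused element and collecting all non-trivial cycles gives (1 5 4)(3 6 7 9).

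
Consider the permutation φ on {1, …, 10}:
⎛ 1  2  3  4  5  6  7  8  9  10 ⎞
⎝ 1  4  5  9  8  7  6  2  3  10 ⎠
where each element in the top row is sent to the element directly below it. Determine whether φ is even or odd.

even

In disjoint-cycle form the cycle lengths are 6, 2, 1, 1.
A cycle of length ℓ contributes ℓ−1 transpositions, so φ is a product of 5 + 1 = 6 transpositions — even.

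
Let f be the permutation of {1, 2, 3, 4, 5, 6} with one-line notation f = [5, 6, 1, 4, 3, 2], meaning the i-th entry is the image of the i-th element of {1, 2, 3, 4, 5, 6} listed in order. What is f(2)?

6

2 is element number 2 of the domain, and entry number 2 of the one-line form is 6, so f(2) = 6.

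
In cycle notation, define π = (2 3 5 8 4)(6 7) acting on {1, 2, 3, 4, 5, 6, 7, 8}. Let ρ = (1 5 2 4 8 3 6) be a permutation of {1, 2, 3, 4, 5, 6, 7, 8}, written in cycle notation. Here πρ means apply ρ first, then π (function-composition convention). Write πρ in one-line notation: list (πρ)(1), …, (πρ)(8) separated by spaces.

(πρ)(x) = π(ρ(x)). Computing each image: π(ρ(1)) = π(5) = 8, π(ρ(2)) = π(4) = 2, π(ρ(3)) = π(6) = 7, π(ρ(4)) = π(8) = 4, π(ρ(5)) = π(2) = 3, π(ρ(6)) = π(1) = 1, π(ρ(7)) = π(7) = 6, π(ρ(8)) = π(3) = 5.
Hence πρ = [8 2 7 4 3 1 6 5].

8 2 7 4 3 1 6 5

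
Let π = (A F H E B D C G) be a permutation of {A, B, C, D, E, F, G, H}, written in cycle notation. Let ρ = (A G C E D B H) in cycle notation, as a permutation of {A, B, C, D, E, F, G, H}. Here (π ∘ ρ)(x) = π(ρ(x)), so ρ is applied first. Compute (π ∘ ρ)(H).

F

(π ∘ ρ)(H) = π(ρ(H)). ρ(H) = A, then π(A) = F. So (π ∘ ρ)(H) = F.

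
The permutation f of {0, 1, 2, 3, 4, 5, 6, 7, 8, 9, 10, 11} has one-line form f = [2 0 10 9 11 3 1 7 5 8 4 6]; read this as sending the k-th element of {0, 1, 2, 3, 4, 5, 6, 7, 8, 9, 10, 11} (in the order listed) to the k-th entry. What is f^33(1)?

11

Tracing 1 → 0 → … returns to 1 after 7 steps, so 1 lies in a 7-cycle (0, 2, 10, 4, 11, 6, 1).
Powers repeat with period 7 on this cycle, and 33 mod 7 = 5, so f^33(1) = f^5(1).
Advancing 5 steps from 1: 1 → 0 → 2 → 10 → 4 → 11.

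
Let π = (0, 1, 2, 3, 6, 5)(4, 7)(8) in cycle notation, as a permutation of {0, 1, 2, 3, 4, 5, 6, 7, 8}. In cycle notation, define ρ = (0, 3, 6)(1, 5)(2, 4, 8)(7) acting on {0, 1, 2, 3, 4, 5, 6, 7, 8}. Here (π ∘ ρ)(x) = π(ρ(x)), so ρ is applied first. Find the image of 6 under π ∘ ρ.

First apply ρ: ρ(6) = 0, then π(0) = 1. Thus (π ∘ ρ)(6) = 1.

1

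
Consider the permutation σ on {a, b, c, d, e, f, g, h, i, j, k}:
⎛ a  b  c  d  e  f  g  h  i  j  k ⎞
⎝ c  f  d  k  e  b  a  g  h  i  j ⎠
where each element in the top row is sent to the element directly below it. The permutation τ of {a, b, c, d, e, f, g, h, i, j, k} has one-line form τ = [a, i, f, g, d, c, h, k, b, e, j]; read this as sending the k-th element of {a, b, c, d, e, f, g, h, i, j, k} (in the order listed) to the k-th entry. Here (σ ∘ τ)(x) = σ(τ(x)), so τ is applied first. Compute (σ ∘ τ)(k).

First apply τ: τ(k) = j, then σ(j) = i. Thus (σ ∘ τ)(k) = i.

i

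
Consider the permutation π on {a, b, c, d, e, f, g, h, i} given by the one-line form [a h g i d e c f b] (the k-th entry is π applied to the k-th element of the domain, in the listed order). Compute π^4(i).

Tracing i → b → … returns to i after 6 steps, so i lies in a 6-cycle (b h f e d i).
Stepping 4 places around the cycle: i → b → h → f → e.

e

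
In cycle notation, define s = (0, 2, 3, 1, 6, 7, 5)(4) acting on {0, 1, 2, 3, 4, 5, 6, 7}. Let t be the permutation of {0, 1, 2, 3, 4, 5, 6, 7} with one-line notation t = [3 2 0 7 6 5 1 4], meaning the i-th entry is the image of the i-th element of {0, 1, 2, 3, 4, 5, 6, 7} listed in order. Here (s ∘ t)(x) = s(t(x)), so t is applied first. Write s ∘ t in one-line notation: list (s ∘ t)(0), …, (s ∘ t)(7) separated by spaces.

Chase each element through t then s: 0 → 3 → 1; 1 → 2 → 3; 2 → 0 → 2; 3 → 7 → 5; 4 → 6 → 7; 5 → 5 → 0; 6 → 1 → 6; 7 → 4 → 4.
Collecting the images, s ∘ t = [1 3 2 5 7 0 6 4].

1 3 2 5 7 0 6 4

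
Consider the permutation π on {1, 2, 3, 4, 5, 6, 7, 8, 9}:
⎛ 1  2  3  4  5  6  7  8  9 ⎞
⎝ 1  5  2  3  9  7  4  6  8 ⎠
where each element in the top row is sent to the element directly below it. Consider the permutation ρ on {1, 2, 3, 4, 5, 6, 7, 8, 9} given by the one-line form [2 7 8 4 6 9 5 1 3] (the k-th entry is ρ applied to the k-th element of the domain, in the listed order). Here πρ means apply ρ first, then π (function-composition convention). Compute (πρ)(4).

ρ(4) = 4, then π(4) = 3; composing gives (πρ)(4) = 3.

3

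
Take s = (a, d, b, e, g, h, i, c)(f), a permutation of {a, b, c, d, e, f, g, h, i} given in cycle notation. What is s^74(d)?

d lies in the 8-cycle (a, d, b, e, g, h, i, c).
Powers repeat with period 8 on this cycle, and 74 mod 8 = 2, so s^74(d) = s^2(d).
Advancing 2 steps from d: d → b → e.

e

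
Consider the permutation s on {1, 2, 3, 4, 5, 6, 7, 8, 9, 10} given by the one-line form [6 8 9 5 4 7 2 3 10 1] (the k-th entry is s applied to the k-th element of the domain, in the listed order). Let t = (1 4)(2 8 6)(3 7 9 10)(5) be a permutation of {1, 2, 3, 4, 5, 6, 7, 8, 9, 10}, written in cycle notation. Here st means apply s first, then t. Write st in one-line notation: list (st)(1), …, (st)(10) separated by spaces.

Chase each element through s then t: 1 → 6 → 2; 2 → 8 → 6; 3 → 9 → 10; 4 → 5 → 5; 5 → 4 → 1; 6 → 7 → 9; 7 → 2 → 8; 8 → 3 → 7; 9 → 10 → 3; 10 → 1 → 4.
So st in one-line form is 2 6 10 5 1 9 8 7 3 4.

2 6 10 5 1 9 8 7 3 4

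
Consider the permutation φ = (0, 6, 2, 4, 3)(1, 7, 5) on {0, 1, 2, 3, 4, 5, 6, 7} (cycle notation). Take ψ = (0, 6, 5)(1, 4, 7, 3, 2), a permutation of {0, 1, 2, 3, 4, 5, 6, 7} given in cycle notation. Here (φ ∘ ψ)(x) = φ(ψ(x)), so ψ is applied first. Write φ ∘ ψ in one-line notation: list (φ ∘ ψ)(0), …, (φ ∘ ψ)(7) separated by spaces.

2 3 7 4 5 6 1 0

For each element, apply ψ then φ: 0 → 6 → 2; 1 → 4 → 3; 2 → 1 → 7; 3 → 2 → 4; 4 → 7 → 5; 5 → 0 → 6; 6 → 5 → 1; 7 → 3 → 0.
So φ ∘ ψ in one-line form is 2 3 7 4 5 6 1 0.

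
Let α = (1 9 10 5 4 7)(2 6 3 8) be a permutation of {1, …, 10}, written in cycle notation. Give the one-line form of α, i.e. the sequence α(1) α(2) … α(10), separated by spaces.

Each element maps to the next entry in its cycle (wrapping to the front): 1↦9, 2↦6, 3↦8, 4↦7, 5↦4, 6↦3, 7↦1, 8↦2, 9↦10, 10↦5.
So the one-line form is 9 6 8 7 4 3 1 2 10 5.

9 6 8 7 4 3 1 2 10 5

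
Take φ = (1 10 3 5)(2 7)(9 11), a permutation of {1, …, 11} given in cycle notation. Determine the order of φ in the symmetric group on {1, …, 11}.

The cycle type of φ is (4, 2, 2, 1, 1, 1).
The order of φ is the least common multiple of its cycle lengths: lcm(4, 2, 2) = 4.

4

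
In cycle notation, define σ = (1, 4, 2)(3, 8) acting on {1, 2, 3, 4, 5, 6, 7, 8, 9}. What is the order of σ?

6

The cycle type of σ is (3, 2, 1, 1, 1, 1).
The order is lcm(3, 2) = 6.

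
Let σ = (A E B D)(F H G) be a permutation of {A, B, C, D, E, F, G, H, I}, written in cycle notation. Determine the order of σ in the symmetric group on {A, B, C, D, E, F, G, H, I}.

12

The disjoint cycles have lengths 4, 3, 1, 1.
Since disjoint cycles commute, ord(σ) = lcm(4, 3) = 12.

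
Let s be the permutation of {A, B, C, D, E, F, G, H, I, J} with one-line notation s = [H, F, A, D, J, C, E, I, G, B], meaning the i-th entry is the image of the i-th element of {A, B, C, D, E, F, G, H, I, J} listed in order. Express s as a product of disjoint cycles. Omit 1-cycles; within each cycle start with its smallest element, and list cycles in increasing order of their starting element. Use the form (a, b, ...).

(A, H, I, G, E, J, B, F, C)

Iterating s from A gives A → H → I → G → E → J → B → F → C → A; that is the 9-cycle (A, H, I, G, E, J, B, F, C).
Continuing from each remaining unvisited element yields (A, H, I, G, E, J, B, F, C).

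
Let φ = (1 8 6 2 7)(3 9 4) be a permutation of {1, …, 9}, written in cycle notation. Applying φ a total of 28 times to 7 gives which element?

6

7 lies in the 5-cycle (1 8 6 2 7).
Since the cycle has length 5, φ^28 acts on it the same as φ^3 (28 mod 5 = 3).
Stepping 3 places around the cycle: 7 → 1 → 8 → 6.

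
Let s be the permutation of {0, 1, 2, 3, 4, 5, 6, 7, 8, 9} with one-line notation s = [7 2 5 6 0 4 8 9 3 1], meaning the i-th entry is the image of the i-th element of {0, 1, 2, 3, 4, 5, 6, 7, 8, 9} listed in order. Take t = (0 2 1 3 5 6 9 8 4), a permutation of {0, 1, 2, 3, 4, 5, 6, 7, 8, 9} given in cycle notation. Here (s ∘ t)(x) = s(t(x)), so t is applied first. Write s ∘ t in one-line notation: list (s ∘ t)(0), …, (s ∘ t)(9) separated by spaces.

5 6 2 4 7 8 1 9 0 3

Chase each element through t then s: 0 → 2 → 5; 1 → 3 → 6; 2 → 1 → 2; 3 → 5 → 4; 4 → 0 → 7; 5 → 6 → 8; 6 → 9 → 1; 7 → 7 → 9; 8 → 4 → 0; 9 → 8 → 3.
So s ∘ t in one-line form is 5 6 2 4 7 8 1 9 0 3.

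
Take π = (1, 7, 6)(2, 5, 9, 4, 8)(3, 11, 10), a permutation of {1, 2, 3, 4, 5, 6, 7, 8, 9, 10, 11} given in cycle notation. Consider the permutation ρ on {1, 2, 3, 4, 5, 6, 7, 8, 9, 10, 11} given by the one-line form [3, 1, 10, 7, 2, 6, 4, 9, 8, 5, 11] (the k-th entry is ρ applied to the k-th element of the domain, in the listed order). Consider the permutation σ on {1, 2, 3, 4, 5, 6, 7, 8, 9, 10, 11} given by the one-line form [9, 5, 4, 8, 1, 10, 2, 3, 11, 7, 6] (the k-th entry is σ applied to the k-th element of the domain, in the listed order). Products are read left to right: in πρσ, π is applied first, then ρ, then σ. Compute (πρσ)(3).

Chase 3: π(3) = 11; ρ(11) = 11; σ(11) = 6. Hence (πρσ)(3) = 6.

6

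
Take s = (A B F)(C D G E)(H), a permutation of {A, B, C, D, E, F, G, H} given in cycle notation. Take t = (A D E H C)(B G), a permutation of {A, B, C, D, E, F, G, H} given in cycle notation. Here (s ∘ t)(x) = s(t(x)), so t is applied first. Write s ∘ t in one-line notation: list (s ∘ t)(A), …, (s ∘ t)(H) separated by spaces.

G E B C H A F D

(s ∘ t)(x) = s(t(x)). Computing each image: s(t(A)) = s(D) = G, s(t(B)) = s(G) = E, s(t(C)) = s(A) = B, s(t(D)) = s(E) = C, s(t(E)) = s(H) = H, s(t(F)) = s(F) = A, s(t(G)) = s(B) = F, s(t(H)) = s(C) = D.
Hence s ∘ t = [G E B C H A F D].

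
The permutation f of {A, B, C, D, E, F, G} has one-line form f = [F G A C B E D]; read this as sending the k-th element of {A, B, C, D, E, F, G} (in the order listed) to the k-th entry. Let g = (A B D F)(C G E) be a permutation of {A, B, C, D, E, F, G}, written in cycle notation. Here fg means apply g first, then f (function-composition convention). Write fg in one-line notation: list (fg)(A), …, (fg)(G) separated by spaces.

G C D E A F B

(fg)(x) = f(g(x)). Computing each image: f(g(A)) = f(B) = G, f(g(B)) = f(D) = C, f(g(C)) = f(G) = D, f(g(D)) = f(F) = E, f(g(E)) = f(C) = A, f(g(F)) = f(A) = F, f(g(G)) = f(E) = B.
Hence fg = [G C D E A F B].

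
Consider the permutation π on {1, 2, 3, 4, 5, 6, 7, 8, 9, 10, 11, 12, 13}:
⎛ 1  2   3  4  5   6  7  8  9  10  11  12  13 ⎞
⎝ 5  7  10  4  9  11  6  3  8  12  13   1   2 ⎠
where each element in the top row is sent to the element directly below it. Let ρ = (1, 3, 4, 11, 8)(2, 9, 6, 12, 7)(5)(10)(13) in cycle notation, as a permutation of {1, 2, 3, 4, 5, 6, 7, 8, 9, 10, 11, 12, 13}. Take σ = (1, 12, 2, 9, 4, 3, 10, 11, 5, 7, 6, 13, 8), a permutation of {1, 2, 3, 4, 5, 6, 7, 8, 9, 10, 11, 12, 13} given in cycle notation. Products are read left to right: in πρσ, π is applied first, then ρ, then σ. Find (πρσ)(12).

10

Apply the permutations in order: π(12) = 1, then ρ(1) = 3, then σ(3) = 10. So (πρσ)(12) = 10.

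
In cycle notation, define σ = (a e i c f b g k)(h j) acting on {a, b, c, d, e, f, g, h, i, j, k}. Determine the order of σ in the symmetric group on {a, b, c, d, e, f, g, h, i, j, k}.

The cycle type of σ is (8, 2, 1).
The order of σ is the least common multiple of its cycle lengths: lcm(8, 2) = 8.

8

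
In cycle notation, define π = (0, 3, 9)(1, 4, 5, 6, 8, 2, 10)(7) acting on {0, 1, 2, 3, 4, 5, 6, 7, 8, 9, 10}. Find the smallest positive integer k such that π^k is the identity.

21

The cycle type of π is (7, 3, 1).
The order is lcm(7, 3) = 21.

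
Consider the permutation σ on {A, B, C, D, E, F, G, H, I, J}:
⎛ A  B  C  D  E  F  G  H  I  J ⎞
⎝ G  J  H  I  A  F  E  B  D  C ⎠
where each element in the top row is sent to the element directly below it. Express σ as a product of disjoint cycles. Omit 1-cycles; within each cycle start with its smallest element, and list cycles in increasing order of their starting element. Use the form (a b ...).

(A G E)(B J C H)(D I)

Iterating σ from A gives A → G → E → A; that is the 3-cycle (A G E).
Continuing from each remaining unvisited element yields (A G E)(B J C H)(D I).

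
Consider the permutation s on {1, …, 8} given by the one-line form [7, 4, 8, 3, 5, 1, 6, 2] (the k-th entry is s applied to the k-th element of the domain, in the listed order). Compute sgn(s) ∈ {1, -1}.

In disjoint-cycle form the cycle lengths are 4, 3, 1.
A cycle is odd iff its length is even; s has 1 even-length cycle, so sgn(s) = (−1)^1 and s is odd.

-1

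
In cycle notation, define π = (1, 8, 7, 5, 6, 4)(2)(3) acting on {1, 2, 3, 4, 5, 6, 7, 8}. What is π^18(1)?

1 lies in the 6-cycle (1, 8, 7, 5, 6, 4).
On a 6-cycle, π^6 is the identity, so π^18 = π^0 there (18 ≡ 0 mod 6).
So π^18(1) = 1.

1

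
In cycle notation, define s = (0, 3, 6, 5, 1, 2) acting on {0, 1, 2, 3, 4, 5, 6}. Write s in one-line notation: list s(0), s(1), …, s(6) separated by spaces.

Each element maps to the next entry in its cycle (wrapping to the front): 0↦3, 1↦2, 2↦0, 3↦6, 4↦4, 5↦1, 6↦5.
So the one-line form is 3 2 0 6 4 1 5.

3 2 0 6 4 1 5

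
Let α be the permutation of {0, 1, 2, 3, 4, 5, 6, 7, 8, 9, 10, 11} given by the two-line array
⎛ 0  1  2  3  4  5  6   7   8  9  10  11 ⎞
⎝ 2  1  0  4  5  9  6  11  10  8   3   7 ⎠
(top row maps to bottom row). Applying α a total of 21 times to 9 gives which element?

3

Tracing 9 → 8 → … returns to 9 after 6 steps, so 9 lies in a 6-cycle (3, 4, 5, 9, 8, 10).
Since the cycle has length 6, α^21 acts on it the same as α^3 (21 mod 6 = 3).
Advancing 3 steps from 9: 9 → 8 → 10 → 3.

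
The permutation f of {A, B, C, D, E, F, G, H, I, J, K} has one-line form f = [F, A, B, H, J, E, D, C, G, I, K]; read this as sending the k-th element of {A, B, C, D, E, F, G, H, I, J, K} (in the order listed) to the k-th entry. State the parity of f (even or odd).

In disjoint-cycle form the cycle lengths are 10, 1.
A cycle is odd iff its length is even; f has 1 even-length cycle, so sgn(f) = (−1)^1 and f is odd.

odd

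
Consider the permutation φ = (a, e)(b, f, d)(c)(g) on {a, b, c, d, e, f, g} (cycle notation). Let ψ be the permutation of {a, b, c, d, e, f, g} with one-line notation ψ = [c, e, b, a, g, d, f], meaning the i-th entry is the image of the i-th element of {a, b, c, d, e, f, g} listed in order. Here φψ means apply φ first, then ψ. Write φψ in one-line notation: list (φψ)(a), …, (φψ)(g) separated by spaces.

(φψ)(x) = ψ(φ(x)). Computing each image: ψ(φ(a)) = ψ(e) = g, ψ(φ(b)) = ψ(f) = d, ψ(φ(c)) = ψ(c) = b, ψ(φ(d)) = ψ(b) = e, ψ(φ(e)) = ψ(a) = c, ψ(φ(f)) = ψ(d) = a, ψ(φ(g)) = ψ(g) = f.
Hence φψ = [g d b e c a f].

g d b e c a f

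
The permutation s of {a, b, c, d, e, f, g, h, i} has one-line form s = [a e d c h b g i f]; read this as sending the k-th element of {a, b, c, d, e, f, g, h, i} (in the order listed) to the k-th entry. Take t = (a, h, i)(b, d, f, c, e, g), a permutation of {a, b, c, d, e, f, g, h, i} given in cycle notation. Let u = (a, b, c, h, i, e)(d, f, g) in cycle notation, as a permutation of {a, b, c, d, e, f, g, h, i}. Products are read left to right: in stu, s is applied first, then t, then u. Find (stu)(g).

(stu)(g) = u(t(s(g))). s(g) = g, then t(g) = b, then u(b) = c, so the result is c.

c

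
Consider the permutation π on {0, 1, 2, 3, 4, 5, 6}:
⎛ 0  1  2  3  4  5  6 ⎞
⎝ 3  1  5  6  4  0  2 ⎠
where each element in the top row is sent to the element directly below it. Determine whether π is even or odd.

In disjoint-cycle form the cycle lengths are 5, 1, 1.
A cycle is odd iff its length is even; π has 0 even-length cycles, so sgn(π) = (−1)^0 and π is even.

even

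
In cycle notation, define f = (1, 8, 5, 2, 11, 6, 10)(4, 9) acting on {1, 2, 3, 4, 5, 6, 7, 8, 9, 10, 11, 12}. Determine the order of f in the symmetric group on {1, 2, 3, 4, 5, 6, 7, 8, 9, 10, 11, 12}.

The disjoint cycles have lengths 7, 2, 1, 1, 1.
The order is lcm(7, 2) = 14.

14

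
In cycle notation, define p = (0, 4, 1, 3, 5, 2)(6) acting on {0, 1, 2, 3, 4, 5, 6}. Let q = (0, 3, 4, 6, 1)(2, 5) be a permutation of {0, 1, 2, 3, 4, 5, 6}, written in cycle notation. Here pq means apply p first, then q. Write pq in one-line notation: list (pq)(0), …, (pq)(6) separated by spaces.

6 4 3 2 0 5 1

(pq)(x) = q(p(x)). Computing each image: q(p(0)) = q(4) = 6, q(p(1)) = q(3) = 4, q(p(2)) = q(0) = 3, q(p(3)) = q(5) = 2, q(p(4)) = q(1) = 0, q(p(5)) = q(2) = 5, q(p(6)) = q(6) = 1.
Hence pq = [6 4 3 2 0 5 1].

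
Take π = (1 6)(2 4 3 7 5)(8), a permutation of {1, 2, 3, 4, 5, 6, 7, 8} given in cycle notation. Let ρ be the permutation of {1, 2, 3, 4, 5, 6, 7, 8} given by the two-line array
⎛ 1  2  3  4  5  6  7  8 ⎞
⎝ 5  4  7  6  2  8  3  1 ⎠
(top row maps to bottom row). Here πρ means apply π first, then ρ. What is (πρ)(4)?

First apply π: π(4) = 3, then ρ(3) = 7. Thus (πρ)(4) = 7.

7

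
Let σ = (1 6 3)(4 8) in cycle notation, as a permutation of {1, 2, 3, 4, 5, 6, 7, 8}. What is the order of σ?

6

The disjoint cycles have lengths 3, 2, 1, 1, 1.
The order is lcm(3, 2) = 6.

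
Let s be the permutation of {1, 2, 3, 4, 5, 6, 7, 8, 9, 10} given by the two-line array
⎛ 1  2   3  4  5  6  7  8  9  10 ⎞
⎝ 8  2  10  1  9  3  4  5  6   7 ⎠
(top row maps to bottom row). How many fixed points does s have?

The fixed points (elements with s(x) = x) are {2}, so there is 1.

1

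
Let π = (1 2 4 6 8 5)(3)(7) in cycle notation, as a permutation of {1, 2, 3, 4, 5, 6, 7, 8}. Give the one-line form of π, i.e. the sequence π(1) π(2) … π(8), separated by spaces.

2 4 3 6 1 8 7 5

Image by image: 1→2, 2→4, 3→3, 4→6, 5→1, 6→8, 7→7, 8→5.
Listing these in domain order gives 2 4 3 6 1 8 7 5.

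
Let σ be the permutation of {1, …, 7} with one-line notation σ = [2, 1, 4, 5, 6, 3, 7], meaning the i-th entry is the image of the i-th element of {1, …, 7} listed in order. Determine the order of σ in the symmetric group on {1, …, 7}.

Writing σ as disjoint cycles, the cycle lengths are 4, 2, 1.
Since disjoint cycles commute, ord(σ) = lcm(4, 2) = 4.

4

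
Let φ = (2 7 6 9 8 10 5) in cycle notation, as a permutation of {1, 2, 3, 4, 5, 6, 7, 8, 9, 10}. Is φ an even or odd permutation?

The cycle lengths are 7, 1, 1, 1.
A cycle of length ℓ contributes ℓ−1 transpositions, so φ is a product of 6 transpositions — even.

even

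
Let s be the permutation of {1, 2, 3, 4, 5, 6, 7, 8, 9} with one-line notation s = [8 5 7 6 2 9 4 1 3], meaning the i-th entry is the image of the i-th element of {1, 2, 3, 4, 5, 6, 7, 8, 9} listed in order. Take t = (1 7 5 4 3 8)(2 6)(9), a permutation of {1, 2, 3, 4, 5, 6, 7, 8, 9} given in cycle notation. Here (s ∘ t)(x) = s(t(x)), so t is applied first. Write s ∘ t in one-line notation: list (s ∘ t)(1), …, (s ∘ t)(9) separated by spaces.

4 9 1 7 6 5 2 8 3

(s ∘ t)(x) = s(t(x)). Computing each image: s(t(1)) = s(7) = 4, s(t(2)) = s(6) = 9, s(t(3)) = s(8) = 1, s(t(4)) = s(3) = 7, s(t(5)) = s(4) = 6, s(t(6)) = s(2) = 5, s(t(7)) = s(5) = 2, s(t(8)) = s(1) = 8, s(t(9)) = s(9) = 3.
Hence s ∘ t = [4 9 1 7 6 5 2 8 3].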